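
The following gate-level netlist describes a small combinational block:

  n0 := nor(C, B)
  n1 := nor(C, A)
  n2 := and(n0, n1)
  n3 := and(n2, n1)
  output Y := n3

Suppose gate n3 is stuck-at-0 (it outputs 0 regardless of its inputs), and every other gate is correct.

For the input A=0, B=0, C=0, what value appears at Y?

Propagate with n3 forced: n0=1, n1=1, n2=1, n3=0 [stuck-at-0].
So Y = 0. (Without the fault it would be 1.)

0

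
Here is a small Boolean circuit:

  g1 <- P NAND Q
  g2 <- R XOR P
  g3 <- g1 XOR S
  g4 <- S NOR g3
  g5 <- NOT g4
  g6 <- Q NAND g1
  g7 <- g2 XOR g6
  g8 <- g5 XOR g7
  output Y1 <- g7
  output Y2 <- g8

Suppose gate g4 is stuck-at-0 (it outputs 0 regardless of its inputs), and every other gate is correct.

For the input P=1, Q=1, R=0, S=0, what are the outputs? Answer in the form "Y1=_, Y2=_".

Propagate with g4 forced: g1=0, g2=1, g3=0, g4=0 [stuck-at-0], g5=1, g6=1, g7=0, g8=1.
So the outputs are Y1=0, Y2=1. (Without the fault they would be Y1=0, Y2=0.)

Y1=0, Y2=1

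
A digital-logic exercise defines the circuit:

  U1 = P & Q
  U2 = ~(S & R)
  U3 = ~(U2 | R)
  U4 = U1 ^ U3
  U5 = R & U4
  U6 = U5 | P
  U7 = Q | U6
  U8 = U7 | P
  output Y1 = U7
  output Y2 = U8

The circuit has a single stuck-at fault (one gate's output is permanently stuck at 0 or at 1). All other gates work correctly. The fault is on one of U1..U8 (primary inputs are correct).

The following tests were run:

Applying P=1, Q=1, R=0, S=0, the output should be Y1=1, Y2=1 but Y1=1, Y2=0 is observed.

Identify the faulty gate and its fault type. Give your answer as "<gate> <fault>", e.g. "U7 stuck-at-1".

Fault-free values for test 1 (P=1, Q=1, R=0, S=0): U1=1, U2=1, U3=0, U4=1, U5=0, U6=1, U7=1, U8=1, giving Y1=1, Y2=1. Observed Y1=1, Y2=0.
Test 1: faults giving observed Y1=1, Y2=0 are {U8 stuck-at-0}.
Only U8 stuck-at-0 is consistent with every test.

U8 stuck-at-0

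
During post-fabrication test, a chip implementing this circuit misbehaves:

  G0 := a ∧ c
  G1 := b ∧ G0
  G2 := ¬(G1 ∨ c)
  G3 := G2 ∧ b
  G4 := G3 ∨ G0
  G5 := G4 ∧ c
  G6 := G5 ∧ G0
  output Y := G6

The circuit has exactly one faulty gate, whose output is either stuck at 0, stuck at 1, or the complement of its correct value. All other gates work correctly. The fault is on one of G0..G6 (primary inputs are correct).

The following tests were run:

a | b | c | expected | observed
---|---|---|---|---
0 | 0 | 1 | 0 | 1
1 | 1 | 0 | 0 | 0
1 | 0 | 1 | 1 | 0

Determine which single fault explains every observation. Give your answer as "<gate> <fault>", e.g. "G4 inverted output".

Fault-free values for test 1 (a=0, b=0, c=1): G0=0, G1=0, G2=0, G3=0, G4=0, G5=0, G6=0, giving Y=0. Observed 1.
Test 1: faults giving observed 1 are {G0 stuck-at-1, G0 inverted output, G6 stuck-at-1, G6 inverted output}.
Test 2 (a=1, b=1, c=0): fault-free G0=0, G1=0, G2=1, G3=1, G4=1, G5=0, G6=0 → 0; observed 0. Eliminates G6 stuck-at-1, G6 inverted output.
Test 3 (a=1, b=0, c=1): fault-free G0=1, G1=0, G2=0, G3=0, G4=1, G5=1, G6=1 → 1; observed 0. Eliminates G0 stuck-at-1.
Only G0 inverted output is consistent with every test.

G0 inverted output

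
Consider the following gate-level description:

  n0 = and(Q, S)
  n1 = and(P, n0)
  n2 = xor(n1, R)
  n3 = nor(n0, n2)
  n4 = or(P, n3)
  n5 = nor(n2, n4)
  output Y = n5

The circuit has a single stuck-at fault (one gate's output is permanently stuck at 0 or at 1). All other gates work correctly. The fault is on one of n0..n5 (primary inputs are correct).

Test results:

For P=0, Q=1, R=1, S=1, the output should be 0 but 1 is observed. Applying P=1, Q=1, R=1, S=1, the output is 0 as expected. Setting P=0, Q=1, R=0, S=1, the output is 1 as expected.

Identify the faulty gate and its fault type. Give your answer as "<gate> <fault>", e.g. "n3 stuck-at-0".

n2 stuck-at-0

Fault-free values for test 1 (P=0, Q=1, R=1, S=1): n0=1, n1=0, n2=1, n3=0, n4=0, n5=0, giving Y=0. Observed 1.
Test 1: faults giving observed 1 are {n1 stuck-at-1, n2 stuck-at-0, n5 stuck-at-1}.
Test 2 (P=1, Q=1, R=1, S=1): fault-free n0=1, n1=1, n2=0, n3=0, n4=1, n5=0 → 0; observed 0. Eliminates n5 stuck-at-1.
Test 3 (P=0, Q=1, R=0, S=1): fault-free n0=1, n1=0, n2=0, n3=0, n4=0, n5=1 → 1; observed 1. Eliminates n1 stuck-at-1.
Only n2 stuck-at-0 is consistent with every test.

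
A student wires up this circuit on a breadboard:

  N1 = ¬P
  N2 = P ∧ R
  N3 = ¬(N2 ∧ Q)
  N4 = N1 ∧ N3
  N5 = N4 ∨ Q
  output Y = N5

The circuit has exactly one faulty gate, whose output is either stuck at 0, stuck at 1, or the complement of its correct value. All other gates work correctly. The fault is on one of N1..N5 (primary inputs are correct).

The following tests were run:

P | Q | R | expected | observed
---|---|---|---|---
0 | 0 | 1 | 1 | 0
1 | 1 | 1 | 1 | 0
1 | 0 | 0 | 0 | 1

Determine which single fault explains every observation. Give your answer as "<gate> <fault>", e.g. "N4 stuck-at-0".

Fault-free values for test 1 (P=0, Q=0, R=1): N1=1, N2=0, N3=1, N4=1, N5=1, giving Y=1. Observed 0.
Test 1: faults giving observed 0 are {N1 stuck-at-0, N1 inverted output, N3 stuck-at-0, N3 inverted output, N4 stuck-at-0, N4 inverted output, N5 stuck-at-0, N5 inverted output}.
Test 2 (P=1, Q=1, R=1): fault-free N1=0, N2=1, N3=0, N4=0, N5=1 → 1; observed 0. Eliminates N1 stuck-at-0, N1 inverted output, N3 stuck-at-0, N3 inverted output, N4 stuck-at-0, N4 inverted output.
Test 3 (P=1, Q=0, R=0): fault-free N1=0, N2=0, N3=1, N4=0, N5=0 → 0; observed 1. Eliminates N5 stuck-at-0.
Only N5 inverted output is consistent with every test.

N5 inverted output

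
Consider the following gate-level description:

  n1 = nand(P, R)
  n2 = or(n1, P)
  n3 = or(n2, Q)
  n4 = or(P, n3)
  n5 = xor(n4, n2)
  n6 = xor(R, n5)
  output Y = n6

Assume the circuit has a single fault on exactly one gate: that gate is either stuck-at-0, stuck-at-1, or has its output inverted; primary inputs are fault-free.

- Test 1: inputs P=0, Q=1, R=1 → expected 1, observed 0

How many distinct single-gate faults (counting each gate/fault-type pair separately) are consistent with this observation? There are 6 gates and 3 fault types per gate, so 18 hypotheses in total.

12

Fault-free: n1=1, n2=1, n3=1, n4=1, n5=0, n6=1 → 1. Observed 0.
  n1: stuck-at-0, inverted output ✓; others ✗
  n2: stuck-at-0, inverted output ✓; others ✗
  n3: stuck-at-0, inverted output ✓; others ✗
  n4: stuck-at-0, inverted output ✓; others ✗
  n5: stuck-at-1, inverted output ✓; others ✗
  n6: stuck-at-0, inverted output ✓; others ✗
Consistent faults: {n1 stuck-at-0, n1 inverted output, n2 stuck-at-0, n2 inverted output, n3 stuck-at-0, n3 inverted output, n4 stuck-at-0, n4 inverted output, n5 stuck-at-1, n5 inverted output, n6 stuck-at-0, n6 inverted output} — 12 in all.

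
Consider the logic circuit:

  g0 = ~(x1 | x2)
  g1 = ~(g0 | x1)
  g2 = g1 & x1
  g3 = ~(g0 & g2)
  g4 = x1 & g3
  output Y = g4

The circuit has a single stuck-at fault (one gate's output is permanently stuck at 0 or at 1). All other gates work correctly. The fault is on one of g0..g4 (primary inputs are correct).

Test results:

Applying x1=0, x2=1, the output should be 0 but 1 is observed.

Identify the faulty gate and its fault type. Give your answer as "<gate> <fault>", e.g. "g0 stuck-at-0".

Fault-free values for test 1 (x1=0, x2=1): g0=0, g1=1, g2=0, g3=1, g4=0, giving Y=0. Observed 1.
Test 1: faults giving observed 1 are {g4 stuck-at-1}.
Only g4 stuck-at-1 is consistent with every test.

g4 stuck-at-1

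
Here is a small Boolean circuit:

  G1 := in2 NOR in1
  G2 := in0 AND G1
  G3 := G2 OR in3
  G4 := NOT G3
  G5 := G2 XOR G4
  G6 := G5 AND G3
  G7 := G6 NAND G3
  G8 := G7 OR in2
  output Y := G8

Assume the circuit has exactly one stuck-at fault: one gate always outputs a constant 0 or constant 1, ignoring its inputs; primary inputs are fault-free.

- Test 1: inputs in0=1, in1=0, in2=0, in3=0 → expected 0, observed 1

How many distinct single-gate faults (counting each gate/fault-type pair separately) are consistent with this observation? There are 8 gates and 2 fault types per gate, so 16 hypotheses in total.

8

Fault-free: G1=1, G2=1, G3=1, G4=0, G5=1, G6=1, G7=0, G8=0 → 0. Observed 1.
  G1: stuck-at-0 ✓; others ✗
  G2: stuck-at-0 ✓; others ✗
  G3: stuck-at-0 ✓; others ✗
  G4: stuck-at-1 ✓; others ✗
  G5: stuck-at-0 ✓; others ✗
  G6: stuck-at-0 ✓; others ✗
  G7: stuck-at-1 ✓; others ✗
  G8: stuck-at-1 ✓; others ✗
Consistent faults: {G1 stuck-at-0, G2 stuck-at-0, G3 stuck-at-0, G4 stuck-at-1, G5 stuck-at-0, G6 stuck-at-0, G7 stuck-at-1, G8 stuck-at-1} — 8 in all.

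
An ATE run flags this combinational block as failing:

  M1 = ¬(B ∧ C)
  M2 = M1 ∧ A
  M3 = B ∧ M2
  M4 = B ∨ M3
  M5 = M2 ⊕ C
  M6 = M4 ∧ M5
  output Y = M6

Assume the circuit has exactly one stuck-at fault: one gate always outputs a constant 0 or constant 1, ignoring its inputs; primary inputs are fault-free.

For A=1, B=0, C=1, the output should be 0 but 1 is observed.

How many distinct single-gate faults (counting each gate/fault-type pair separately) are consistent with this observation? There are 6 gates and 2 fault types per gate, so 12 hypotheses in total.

Fault-free: M1=1, M2=1, M3=0, M4=0, M5=0, M6=0 → 0. Observed 1.
  M1 stuck-at-0: output 0 ✗
  M1 stuck-at-1: output 0 ✗
  M2 stuck-at-0: output 0 ✗
  M2 stuck-at-1: output 0 ✗
  M3 stuck-at-0: output 0 ✗
  M3 stuck-at-1: output 0 ✗
  M4 stuck-at-0: output 0 ✗
  M4 stuck-at-1: output 0 ✗
  M5 stuck-at-0: output 0 ✗
  M5 stuck-at-1: output 0 ✗
  M6 stuck-at-0: output 0 ✗
  M6 stuck-at-1: output 1 ✓
Consistent faults: {M6 stuck-at-1} — 1 in all.

1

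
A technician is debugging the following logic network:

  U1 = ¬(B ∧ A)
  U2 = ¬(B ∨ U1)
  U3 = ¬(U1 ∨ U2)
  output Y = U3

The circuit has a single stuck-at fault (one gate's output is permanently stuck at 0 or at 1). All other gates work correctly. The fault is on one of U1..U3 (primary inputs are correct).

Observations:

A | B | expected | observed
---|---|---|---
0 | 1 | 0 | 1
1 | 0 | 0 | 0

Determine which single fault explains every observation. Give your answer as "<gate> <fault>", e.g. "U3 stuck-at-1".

U1 stuck-at-0

Fault-free values for test 1 (A=0, B=1): U1=1, U2=0, U3=0, giving Y=0. Observed 1.
Test 1: faults giving observed 1 are {U1 stuck-at-0, U3 stuck-at-1}.
Test 2 (A=1, B=0): fault-free U1=1, U2=0, U3=0 → 0; observed 0. Eliminates U3 stuck-at-1.
Only U1 stuck-at-0 is consistent with every test.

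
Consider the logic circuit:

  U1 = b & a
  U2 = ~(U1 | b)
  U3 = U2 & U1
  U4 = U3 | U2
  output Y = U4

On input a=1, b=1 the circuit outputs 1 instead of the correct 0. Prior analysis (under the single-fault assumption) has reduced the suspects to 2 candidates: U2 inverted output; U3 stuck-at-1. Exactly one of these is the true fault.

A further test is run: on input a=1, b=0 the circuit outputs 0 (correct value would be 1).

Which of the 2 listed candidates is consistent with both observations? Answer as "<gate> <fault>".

U2 inverted output

Evaluate each candidate on input a=1, b=0:
  U2 inverted output: U1=0, U2=0 [inverted output], U3=0, U4=0 → 0 — matches
  U3 stuck-at-1: U1=0, U2=1, U3=1 [stuck-at-1], U4=1 → 1 — eliminated
Only U2 inverted output reproduces the observed 0.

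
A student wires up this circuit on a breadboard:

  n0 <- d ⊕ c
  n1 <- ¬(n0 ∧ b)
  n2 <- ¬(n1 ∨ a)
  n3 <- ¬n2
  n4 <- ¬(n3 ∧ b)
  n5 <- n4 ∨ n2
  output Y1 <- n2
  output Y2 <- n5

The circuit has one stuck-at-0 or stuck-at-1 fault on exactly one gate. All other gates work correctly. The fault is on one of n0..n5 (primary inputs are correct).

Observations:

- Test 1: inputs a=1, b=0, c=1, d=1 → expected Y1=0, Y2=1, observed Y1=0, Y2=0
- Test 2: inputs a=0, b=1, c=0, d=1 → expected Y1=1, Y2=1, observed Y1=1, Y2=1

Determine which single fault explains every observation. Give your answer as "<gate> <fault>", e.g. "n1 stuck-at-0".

Fault-free values for test 1 (a=1, b=0, c=1, d=1): n0=0, n1=1, n2=0, n3=1, n4=1, n5=1, giving Y1=0, Y2=1. Observed Y1=0, Y2=0.
Test 1: faults giving observed Y1=0, Y2=0 are {n4 stuck-at-0, n5 stuck-at-0}.
Test 2 (a=0, b=1, c=0, d=1): fault-free n0=1, n1=0, n2=1, n3=0, n4=1, n5=1 → Y1=1, Y2=1; observed Y1=1, Y2=1. Eliminates n5 stuck-at-0.
Only n4 stuck-at-0 is consistent with every test.

n4 stuck-at-0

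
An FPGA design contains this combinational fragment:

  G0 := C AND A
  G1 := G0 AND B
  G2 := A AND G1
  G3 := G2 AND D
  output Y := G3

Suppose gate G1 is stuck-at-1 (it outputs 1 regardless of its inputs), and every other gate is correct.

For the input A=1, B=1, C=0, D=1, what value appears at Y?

1

Propagate with G1 forced: G0=0, G1=1 [stuck-at-1], G2=1, G3=1.
So Y = 1. (Without the fault it would be 0.)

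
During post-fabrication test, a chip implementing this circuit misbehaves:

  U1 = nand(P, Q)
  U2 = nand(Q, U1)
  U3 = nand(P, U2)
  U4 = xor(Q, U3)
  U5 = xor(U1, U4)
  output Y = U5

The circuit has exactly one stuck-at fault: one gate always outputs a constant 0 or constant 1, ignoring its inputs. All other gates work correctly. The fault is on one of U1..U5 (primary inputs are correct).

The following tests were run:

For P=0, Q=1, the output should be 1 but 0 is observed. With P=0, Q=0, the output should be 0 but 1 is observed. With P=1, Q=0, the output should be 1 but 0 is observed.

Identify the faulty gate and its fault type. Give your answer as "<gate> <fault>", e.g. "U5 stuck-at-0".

U1 stuck-at-0

Fault-free values for test 1 (P=0, Q=1): U1=1, U2=0, U3=1, U4=0, U5=1, giving Y=1. Observed 0.
Test 1: faults giving observed 0 are {U1 stuck-at-0, U3 stuck-at-0, U4 stuck-at-1, U5 stuck-at-0}.
Test 2 (P=0, Q=0): fault-free U1=1, U2=1, U3=1, U4=1, U5=0 → 0; observed 1. Eliminates U4 stuck-at-1, U5 stuck-at-0.
Test 3 (P=1, Q=0): fault-free U1=1, U2=1, U3=0, U4=0, U5=1 → 1; observed 0. Eliminates U3 stuck-at-0.
Only U1 stuck-at-0 is consistent with every test.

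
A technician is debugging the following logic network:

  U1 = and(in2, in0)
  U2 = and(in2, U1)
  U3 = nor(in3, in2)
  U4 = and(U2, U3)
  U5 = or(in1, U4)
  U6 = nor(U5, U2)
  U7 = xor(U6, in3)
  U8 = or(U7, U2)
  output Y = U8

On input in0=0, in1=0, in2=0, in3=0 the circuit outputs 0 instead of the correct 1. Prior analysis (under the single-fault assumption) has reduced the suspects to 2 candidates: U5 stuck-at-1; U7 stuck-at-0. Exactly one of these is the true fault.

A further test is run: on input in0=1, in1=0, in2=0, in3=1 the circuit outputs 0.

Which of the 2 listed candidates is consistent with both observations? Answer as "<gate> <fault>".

Evaluate each candidate on input in0=1, in1=0, in2=0, in3=1:
  U5 stuck-at-1: U1=0, U2=0, U3=0, U4=0, U5=1 [stuck-at-1], U6=0, U7=1, U8=1 → 1 — eliminated
  U7 stuck-at-0: U1=0, U2=0, U3=0, U4=0, U5=0, U6=1, U7=0 [stuck-at-0], U8=0 → 0 — matches
Only U7 stuck-at-0 reproduces the observed 0.

U7 stuck-at-0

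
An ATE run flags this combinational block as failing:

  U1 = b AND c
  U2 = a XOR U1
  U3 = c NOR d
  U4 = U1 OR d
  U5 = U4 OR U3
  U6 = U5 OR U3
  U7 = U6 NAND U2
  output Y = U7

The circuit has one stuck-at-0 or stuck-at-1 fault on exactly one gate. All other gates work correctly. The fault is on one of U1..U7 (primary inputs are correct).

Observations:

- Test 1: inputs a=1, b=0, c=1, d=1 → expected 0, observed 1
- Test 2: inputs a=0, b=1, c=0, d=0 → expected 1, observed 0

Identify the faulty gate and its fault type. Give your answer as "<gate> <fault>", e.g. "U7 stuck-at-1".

Fault-free values for test 1 (a=1, b=0, c=1, d=1): U1=0, U2=1, U3=0, U4=1, U5=1, U6=1, U7=0, giving Y=0. Observed 1.
Test 1: faults giving observed 1 are {U1 stuck-at-1, U2 stuck-at-0, U4 stuck-at-0, U5 stuck-at-0, U6 stuck-at-0, U7 stuck-at-1}.
Test 2 (a=0, b=1, c=0, d=0): fault-free U1=0, U2=0, U3=1, U4=0, U5=1, U6=1, U7=1 → 1; observed 0. Eliminates U2 stuck-at-0, U4 stuck-at-0, U5 stuck-at-0, U6 stuck-at-0, U7 stuck-at-1.
Only U1 stuck-at-1 is consistent with every test.

U1 stuck-at-1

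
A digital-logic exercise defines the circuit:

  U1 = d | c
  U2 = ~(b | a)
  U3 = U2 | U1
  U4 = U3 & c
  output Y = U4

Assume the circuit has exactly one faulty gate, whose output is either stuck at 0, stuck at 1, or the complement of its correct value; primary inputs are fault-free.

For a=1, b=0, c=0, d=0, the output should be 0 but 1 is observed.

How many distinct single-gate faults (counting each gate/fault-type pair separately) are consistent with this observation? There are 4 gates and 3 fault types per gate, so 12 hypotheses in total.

2

Fault-free: U1=0, U2=0, U3=0, U4=0 → 0. Observed 1.
  U1 stuck-at-0: output 0 ✗
  U1 stuck-at-1: output 0 ✗
  U1 inverted output: output 0 ✗
  U2 stuck-at-0: output 0 ✗
  U2 stuck-at-1: output 0 ✗
  U2 inverted output: output 0 ✗
  U3 stuck-at-0: output 0 ✗
  U3 stuck-at-1: output 0 ✗
  U3 inverted output: output 0 ✗
  U4 stuck-at-0: output 0 ✗
  U4 stuck-at-1: output 1 ✓
  U4 inverted output: output 1 ✓
Consistent faults: {U4 stuck-at-1, U4 inverted output} — 2 in all.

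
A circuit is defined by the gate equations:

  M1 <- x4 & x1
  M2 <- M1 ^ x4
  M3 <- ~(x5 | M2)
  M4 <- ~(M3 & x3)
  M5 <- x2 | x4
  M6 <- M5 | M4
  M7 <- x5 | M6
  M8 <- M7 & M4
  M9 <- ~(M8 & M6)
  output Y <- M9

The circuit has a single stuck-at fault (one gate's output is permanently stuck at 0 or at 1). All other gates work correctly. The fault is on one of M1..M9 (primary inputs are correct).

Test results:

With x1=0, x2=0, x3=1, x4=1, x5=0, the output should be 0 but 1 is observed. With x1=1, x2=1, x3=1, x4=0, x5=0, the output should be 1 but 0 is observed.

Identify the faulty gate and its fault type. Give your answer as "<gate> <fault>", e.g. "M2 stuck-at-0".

M1 stuck-at-1

Fault-free values for test 1 (x1=0, x2=0, x3=1, x4=1, x5=0): M1=0, M2=1, M3=0, M4=1, M5=1, M6=1, M7=1, M8=1, M9=0, giving Y=0. Observed 1.
Test 1: faults giving observed 1 are {M1 stuck-at-1, M2 stuck-at-0, M3 stuck-at-1, M4 stuck-at-0, M6 stuck-at-0, M7 stuck-at-0, M8 stuck-at-0, M9 stuck-at-1}.
Test 2 (x1=1, x2=1, x3=1, x4=0, x5=0): fault-free M1=0, M2=0, M3=1, M4=0, M5=1, M6=1, M7=1, M8=0, M9=1 → 1; observed 0. Eliminates M2 stuck-at-0, M3 stuck-at-1, M4 stuck-at-0, M6 stuck-at-0, M7 stuck-at-0, M8 stuck-at-0, M9 stuck-at-1.
Only M1 stuck-at-1 is consistent with every test.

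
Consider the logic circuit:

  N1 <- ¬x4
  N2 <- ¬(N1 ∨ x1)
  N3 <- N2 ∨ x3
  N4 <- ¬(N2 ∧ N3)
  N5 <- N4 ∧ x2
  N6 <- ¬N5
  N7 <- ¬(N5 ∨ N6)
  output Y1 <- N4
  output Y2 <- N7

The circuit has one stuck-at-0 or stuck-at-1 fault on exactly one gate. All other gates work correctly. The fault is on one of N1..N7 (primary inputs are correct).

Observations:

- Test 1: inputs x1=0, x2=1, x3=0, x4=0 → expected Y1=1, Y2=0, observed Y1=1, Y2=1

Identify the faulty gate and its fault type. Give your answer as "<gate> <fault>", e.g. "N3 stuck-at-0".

Fault-free values for test 1 (x1=0, x2=1, x3=0, x4=0): N1=1, N2=0, N3=0, N4=1, N5=1, N6=0, N7=0, giving Y1=1, Y2=0. Observed Y1=1, Y2=1.
Test 1: faults giving observed Y1=1, Y2=1 are {N7 stuck-at-1}.
Only N7 stuck-at-1 is consistent with every test.

N7 stuck-at-1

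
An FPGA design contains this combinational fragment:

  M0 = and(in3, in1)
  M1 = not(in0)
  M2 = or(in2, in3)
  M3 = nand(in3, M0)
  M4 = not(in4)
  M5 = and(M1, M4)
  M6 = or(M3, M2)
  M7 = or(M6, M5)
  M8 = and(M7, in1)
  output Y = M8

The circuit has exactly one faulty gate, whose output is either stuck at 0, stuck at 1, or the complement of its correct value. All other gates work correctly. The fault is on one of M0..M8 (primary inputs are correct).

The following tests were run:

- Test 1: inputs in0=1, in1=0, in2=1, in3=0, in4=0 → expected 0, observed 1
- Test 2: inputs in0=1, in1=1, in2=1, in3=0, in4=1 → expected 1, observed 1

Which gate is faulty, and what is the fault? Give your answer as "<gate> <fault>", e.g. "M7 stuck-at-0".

M8 stuck-at-1

Fault-free values for test 1 (in0=1, in1=0, in2=1, in3=0, in4=0): M0=0, M1=0, M2=1, M3=1, M4=1, M5=0, M6=1, M7=1, M8=0, giving Y=0. Observed 1.
Test 1: faults giving observed 1 are {M8 stuck-at-1, M8 inverted output}.
Test 2 (in0=1, in1=1, in2=1, in3=0, in4=1): fault-free M0=0, M1=0, M2=1, M3=1, M4=0, M5=0, M6=1, M7=1, M8=1 → 1; observed 1. Eliminates M8 inverted output.
Only M8 stuck-at-1 is consistent with every test.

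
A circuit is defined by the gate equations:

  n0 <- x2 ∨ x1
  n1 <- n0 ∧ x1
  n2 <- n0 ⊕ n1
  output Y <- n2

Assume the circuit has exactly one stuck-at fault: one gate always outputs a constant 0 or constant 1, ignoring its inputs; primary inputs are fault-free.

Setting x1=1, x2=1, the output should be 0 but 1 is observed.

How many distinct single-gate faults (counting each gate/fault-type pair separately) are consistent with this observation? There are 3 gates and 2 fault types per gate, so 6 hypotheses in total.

2

Fault-free: n0=1, n1=1, n2=0 → 0. Observed 1.
  n0 stuck-at-0: output 0 ✗
  n0 stuck-at-1: output 0 ✗
  n1 stuck-at-0: output 1 ✓
  n1 stuck-at-1: output 0 ✗
  n2 stuck-at-0: output 0 ✗
  n2 stuck-at-1: output 1 ✓
Consistent faults: {n1 stuck-at-0, n2 stuck-at-1} — 2 in all.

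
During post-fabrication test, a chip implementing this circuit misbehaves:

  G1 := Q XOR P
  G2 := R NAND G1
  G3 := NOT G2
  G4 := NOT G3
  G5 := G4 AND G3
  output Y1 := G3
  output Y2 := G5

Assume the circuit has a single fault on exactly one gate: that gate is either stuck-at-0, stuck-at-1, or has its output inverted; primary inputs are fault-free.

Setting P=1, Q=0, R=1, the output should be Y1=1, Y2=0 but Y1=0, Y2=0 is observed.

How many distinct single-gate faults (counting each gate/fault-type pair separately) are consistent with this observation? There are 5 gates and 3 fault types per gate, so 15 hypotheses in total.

Fault-free: G1=1, G2=0, G3=1, G4=0, G5=0 → Y1=1, Y2=0. Observed Y1=0, Y2=0.
  G1: stuck-at-0, inverted output ✓; others ✗
  G2: stuck-at-1, inverted output ✓; others ✗
  G3: stuck-at-0, inverted output ✓; others ✗
  G4: none of the 3 fault types match ✗
  G5: none of the 3 fault types match ✗
Consistent faults: {G1 stuck-at-0, G1 inverted output, G2 stuck-at-1, G2 inverted output, G3 stuck-at-0, G3 inverted output} — 6 in all.

6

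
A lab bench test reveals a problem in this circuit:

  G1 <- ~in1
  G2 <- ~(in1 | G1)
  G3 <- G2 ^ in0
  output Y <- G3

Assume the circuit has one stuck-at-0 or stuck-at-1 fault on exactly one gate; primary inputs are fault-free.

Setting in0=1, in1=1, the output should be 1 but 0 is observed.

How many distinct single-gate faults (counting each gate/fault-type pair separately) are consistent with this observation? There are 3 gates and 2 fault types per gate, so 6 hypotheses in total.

Fault-free: G1=0, G2=0, G3=1 → 1. Observed 0.
  G1 stuck-at-0: output 1 ✗
  G1 stuck-at-1: output 1 ✗
  G2 stuck-at-0: output 1 ✗
  G2 stuck-at-1: output 0 ✓
  G3 stuck-at-0: output 0 ✓
  G3 stuck-at-1: output 1 ✗
Consistent faults: {G2 stuck-at-1, G3 stuck-at-0} — 2 in all.

2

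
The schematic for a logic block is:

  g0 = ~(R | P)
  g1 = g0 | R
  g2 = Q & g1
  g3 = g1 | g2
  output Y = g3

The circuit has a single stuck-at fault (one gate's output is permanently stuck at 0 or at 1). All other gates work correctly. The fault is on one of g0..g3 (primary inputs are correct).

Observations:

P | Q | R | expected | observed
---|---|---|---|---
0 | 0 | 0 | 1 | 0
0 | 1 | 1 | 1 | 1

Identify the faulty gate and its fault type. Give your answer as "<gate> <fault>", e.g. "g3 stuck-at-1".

Fault-free values for test 1 (P=0, Q=0, R=0): g0=1, g1=1, g2=0, g3=1, giving Y=1. Observed 0.
Test 1: faults giving observed 0 are {g0 stuck-at-0, g1 stuck-at-0, g3 stuck-at-0}.
Test 2 (P=0, Q=1, R=1): fault-free g0=0, g1=1, g2=1, g3=1 → 1; observed 1. Eliminates g1 stuck-at-0, g3 stuck-at-0.
Only g0 stuck-at-0 is consistent with every test.

g0 stuck-at-0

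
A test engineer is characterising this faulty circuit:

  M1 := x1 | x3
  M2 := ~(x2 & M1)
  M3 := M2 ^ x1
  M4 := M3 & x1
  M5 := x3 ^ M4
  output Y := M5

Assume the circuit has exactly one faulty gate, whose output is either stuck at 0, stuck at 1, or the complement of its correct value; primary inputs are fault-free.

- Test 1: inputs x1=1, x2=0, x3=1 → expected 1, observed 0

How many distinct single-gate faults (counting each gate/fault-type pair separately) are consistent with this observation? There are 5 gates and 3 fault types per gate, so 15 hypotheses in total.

8

Fault-free: M1=1, M2=1, M3=0, M4=0, M5=1 → 1. Observed 0.
  M1: none of the 3 fault types match ✗
  M2: stuck-at-0, inverted output ✓; others ✗
  M3: stuck-at-1, inverted output ✓; others ✗
  M4: stuck-at-1, inverted output ✓; others ✗
  M5: stuck-at-0, inverted output ✓; others ✗
Consistent faults: {M2 stuck-at-0, M2 inverted output, M3 stuck-at-1, M3 inverted output, M4 stuck-at-1, M4 inverted output, M5 stuck-at-0, M5 inverted output} — 8 in all.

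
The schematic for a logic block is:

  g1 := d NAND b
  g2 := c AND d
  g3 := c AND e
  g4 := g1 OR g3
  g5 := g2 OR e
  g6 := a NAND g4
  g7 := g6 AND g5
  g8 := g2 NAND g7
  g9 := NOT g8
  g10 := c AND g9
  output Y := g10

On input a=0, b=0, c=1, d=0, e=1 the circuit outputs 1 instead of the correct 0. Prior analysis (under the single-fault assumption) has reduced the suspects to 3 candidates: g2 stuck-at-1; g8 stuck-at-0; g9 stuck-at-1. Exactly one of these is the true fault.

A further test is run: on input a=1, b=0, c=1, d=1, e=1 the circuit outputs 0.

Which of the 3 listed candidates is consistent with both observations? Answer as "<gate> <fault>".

Evaluate each candidate on input a=1, b=0, c=1, d=1, e=1:
  g2 stuck-at-1: g1=1, g2=1 [stuck-at-1], g3=1, g4=1, g5=1, g6=0, g7=0, g8=1, g9=0, g10=0 → 0 — matches
  g8 stuck-at-0: g1=1, g2=1, g3=1, g4=1, g5=1, g6=0, g7=0, g8=0 [stuck-at-0], g9=1, g10=1 → 1 — eliminated
  g9 stuck-at-1: g1=1, g2=1, g3=1, g4=1, g5=1, g6=0, g7=0, g8=1, g9=1 [stuck-at-1], g10=1 → 1 — eliminated
Only g2 stuck-at-1 reproduces the observed 0.

g2 stuck-at-1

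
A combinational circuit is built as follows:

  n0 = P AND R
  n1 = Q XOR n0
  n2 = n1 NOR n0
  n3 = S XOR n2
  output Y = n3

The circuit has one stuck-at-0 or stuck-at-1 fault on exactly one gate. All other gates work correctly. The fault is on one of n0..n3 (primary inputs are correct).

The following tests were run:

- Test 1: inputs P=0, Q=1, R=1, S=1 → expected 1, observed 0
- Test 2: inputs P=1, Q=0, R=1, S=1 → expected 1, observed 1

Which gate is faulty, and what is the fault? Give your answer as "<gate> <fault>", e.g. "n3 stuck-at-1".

n1 stuck-at-0

Fault-free values for test 1 (P=0, Q=1, R=1, S=1): n0=0, n1=1, n2=0, n3=1, giving Y=1. Observed 0.
Test 1: faults giving observed 0 are {n1 stuck-at-0, n2 stuck-at-1, n3 stuck-at-0}.
Test 2 (P=1, Q=0, R=1, S=1): fault-free n0=1, n1=1, n2=0, n3=1 → 1; observed 1. Eliminates n2 stuck-at-1, n3 stuck-at-0.
Only n1 stuck-at-0 is consistent with every test.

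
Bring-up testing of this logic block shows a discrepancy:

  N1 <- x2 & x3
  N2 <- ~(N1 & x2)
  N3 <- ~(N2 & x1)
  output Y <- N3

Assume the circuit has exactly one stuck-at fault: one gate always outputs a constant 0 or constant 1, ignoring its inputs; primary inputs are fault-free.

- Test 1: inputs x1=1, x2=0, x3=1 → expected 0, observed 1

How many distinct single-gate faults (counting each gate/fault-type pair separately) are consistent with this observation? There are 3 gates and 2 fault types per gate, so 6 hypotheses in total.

Fault-free: N1=0, N2=1, N3=0 → 0. Observed 1.
  N1 stuck-at-0: output 0 ✗
  N1 stuck-at-1: output 0 ✗
  N2 stuck-at-0: output 1 ✓
  N2 stuck-at-1: output 0 ✗
  N3 stuck-at-0: output 0 ✗
  N3 stuck-at-1: output 1 ✓
Consistent faults: {N2 stuck-at-0, N3 stuck-at-1} — 2 in all.

2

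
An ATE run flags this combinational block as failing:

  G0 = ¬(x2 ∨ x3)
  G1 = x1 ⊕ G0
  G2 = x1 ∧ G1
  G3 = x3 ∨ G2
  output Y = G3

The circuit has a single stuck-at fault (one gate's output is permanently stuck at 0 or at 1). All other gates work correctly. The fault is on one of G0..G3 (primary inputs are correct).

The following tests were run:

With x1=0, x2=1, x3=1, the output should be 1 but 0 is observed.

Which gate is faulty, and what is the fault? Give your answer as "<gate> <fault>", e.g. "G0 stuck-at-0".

G3 stuck-at-0

Fault-free values for test 1 (x1=0, x2=1, x3=1): G0=0, G1=0, G2=0, G3=1, giving Y=1. Observed 0.
Test 1: faults giving observed 0 are {G3 stuck-at-0}.
Only G3 stuck-at-0 is consistent with every test.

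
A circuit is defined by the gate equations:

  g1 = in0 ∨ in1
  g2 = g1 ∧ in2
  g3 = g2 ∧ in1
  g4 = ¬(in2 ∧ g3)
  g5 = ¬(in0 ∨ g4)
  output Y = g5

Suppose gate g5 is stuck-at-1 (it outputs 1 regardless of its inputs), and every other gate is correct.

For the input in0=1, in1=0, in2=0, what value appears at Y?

Propagate with g5 forced: g1=1, g2=0, g3=0, g4=1, g5=1 [stuck-at-1].
So Y = 1. (Without the fault it would be 0.)

1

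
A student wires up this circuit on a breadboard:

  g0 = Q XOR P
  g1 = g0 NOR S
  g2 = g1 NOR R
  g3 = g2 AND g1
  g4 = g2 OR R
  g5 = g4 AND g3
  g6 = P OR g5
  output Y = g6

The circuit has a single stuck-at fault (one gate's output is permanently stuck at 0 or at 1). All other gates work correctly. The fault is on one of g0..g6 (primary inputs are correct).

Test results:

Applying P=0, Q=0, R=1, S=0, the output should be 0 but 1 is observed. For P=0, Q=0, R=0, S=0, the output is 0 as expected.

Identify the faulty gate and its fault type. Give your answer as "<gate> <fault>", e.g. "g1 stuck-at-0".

Fault-free values for test 1 (P=0, Q=0, R=1, S=0): g0=0, g1=1, g2=0, g3=0, g4=1, g5=0, g6=0, giving Y=0. Observed 1.
Test 1: faults giving observed 1 are {g2 stuck-at-1, g3 stuck-at-1, g5 stuck-at-1, g6 stuck-at-1}.
Test 2 (P=0, Q=0, R=0, S=0): fault-free g0=0, g1=1, g2=0, g3=0, g4=0, g5=0, g6=0 → 0; observed 0. Eliminates g2 stuck-at-1, g5 stuck-at-1, g6 stuck-at-1.
Only g3 stuck-at-1 is consistent with every test.

g3 stuck-at-1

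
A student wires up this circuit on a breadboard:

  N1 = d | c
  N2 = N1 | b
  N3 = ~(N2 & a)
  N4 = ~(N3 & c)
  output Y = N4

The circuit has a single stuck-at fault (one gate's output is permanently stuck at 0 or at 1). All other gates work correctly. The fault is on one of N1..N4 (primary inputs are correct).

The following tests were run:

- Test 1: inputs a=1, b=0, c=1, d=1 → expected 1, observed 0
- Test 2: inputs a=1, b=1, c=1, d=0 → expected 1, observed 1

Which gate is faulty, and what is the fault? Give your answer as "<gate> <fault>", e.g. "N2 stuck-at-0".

N1 stuck-at-0

Fault-free values for test 1 (a=1, b=0, c=1, d=1): N1=1, N2=1, N3=0, N4=1, giving Y=1. Observed 0.
Test 1: faults giving observed 0 are {N1 stuck-at-0, N2 stuck-at-0, N3 stuck-at-1, N4 stuck-at-0}.
Test 2 (a=1, b=1, c=1, d=0): fault-free N1=1, N2=1, N3=0, N4=1 → 1; observed 1. Eliminates N2 stuck-at-0, N3 stuck-at-1, N4 stuck-at-0.
Only N1 stuck-at-0 is consistent with every test.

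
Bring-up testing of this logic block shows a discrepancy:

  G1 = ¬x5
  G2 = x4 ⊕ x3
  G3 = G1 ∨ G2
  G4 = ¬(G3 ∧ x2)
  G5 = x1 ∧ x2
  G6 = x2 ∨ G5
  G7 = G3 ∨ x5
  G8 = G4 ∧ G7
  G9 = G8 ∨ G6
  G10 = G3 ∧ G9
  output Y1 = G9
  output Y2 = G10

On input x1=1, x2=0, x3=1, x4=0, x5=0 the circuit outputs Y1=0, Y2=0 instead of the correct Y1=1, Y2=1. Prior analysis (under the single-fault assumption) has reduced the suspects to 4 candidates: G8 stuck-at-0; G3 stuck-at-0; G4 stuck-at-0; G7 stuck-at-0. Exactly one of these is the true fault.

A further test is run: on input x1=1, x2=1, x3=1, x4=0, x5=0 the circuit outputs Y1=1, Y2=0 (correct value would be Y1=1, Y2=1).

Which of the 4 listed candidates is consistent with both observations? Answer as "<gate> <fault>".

Evaluate each candidate on input x1=1, x2=1, x3=1, x4=0, x5=0:
  G8 stuck-at-0: G1=1, G2=1, G3=1, G4=0, G5=1, G6=1, G7=1, G8=0 [stuck-at-0], G9=1, G10=1 → Y1=1, Y2=1 — eliminated
  G3 stuck-at-0: G1=1, G2=1, G3=0 [stuck-at-0], G4=1, G5=1, G6=1, G7=0, G8=0, G9=1, G10=0 → Y1=1, Y2=0 — matches
  G4 stuck-at-0: G1=1, G2=1, G3=1, G4=0 [stuck-at-0], G5=1, G6=1, G7=1, G8=0, G9=1, G10=1 → Y1=1, Y2=1 — eliminated
  G7 stuck-at-0: G1=1, G2=1, G3=1, G4=0, G5=1, G6=1, G7=0 [stuck-at-0], G8=0, G9=1, G10=1 → Y1=1, Y2=1 — eliminated
Only G3 stuck-at-0 reproduces the observed Y1=1, Y2=0.

G3 stuck-at-0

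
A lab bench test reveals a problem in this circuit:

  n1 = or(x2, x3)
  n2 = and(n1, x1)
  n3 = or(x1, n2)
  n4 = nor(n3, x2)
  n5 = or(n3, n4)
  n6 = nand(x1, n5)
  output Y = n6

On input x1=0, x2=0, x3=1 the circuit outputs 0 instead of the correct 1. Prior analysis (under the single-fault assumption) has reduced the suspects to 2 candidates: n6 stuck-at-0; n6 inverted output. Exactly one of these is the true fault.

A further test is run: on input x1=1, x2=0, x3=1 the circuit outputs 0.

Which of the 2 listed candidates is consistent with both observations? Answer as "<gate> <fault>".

Evaluate each candidate on input x1=1, x2=0, x3=1:
  n6 stuck-at-0: n1=1, n2=1, n3=1, n4=0, n5=1, n6=0 [stuck-at-0] → 0 — matches
  n6 inverted output: n1=1, n2=1, n3=1, n4=0, n5=1, n6=1 [inverted output] → 1 — eliminated
Only n6 stuck-at-0 reproduces the observed 0.

n6 stuck-at-0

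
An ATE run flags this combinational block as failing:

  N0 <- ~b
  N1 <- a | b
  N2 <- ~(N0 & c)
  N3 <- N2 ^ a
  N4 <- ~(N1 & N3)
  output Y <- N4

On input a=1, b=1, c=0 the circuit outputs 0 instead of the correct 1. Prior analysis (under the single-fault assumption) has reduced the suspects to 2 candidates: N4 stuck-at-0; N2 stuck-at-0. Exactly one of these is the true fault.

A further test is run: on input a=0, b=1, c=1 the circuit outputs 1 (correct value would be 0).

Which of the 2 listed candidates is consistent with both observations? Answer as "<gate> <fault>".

Evaluate each candidate on input a=0, b=1, c=1:
  N4 stuck-at-0: N0=0, N1=1, N2=1, N3=1, N4=0 [stuck-at-0] → 0 — eliminated
  N2 stuck-at-0: N0=0, N1=1, N2=0 [stuck-at-0], N3=0, N4=1 → 1 — matches
Only N2 stuck-at-0 reproduces the observed 1.

N2 stuck-at-0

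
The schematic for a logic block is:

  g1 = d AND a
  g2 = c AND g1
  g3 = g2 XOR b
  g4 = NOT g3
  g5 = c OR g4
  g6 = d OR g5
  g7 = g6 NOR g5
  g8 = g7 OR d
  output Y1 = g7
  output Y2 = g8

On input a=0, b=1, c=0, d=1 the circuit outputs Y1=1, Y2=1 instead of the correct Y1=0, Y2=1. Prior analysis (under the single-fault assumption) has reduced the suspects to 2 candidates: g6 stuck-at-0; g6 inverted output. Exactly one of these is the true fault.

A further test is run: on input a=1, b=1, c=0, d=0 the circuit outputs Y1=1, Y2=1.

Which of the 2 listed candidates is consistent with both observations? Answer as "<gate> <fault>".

Evaluate each candidate on input a=1, b=1, c=0, d=0:
  g6 stuck-at-0: g1=0, g2=0, g3=1, g4=0, g5=0, g6=0 [stuck-at-0], g7=1, g8=1 → Y1=1, Y2=1 — matches
  g6 inverted output: g1=0, g2=0, g3=1, g4=0, g5=0, g6=1 [inverted output], g7=0, g8=0 → Y1=0, Y2=0 — eliminated
Only g6 stuck-at-0 reproduces the observed Y1=1, Y2=1.

g6 stuck-at-0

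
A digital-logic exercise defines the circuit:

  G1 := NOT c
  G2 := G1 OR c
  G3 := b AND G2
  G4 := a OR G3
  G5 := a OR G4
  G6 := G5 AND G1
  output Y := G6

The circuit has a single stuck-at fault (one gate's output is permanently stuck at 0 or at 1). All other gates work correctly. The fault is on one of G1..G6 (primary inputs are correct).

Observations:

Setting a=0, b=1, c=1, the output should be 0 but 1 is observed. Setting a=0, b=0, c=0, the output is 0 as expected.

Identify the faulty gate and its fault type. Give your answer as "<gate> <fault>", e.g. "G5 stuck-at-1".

Fault-free values for test 1 (a=0, b=1, c=1): G1=0, G2=1, G3=1, G4=1, G5=1, G6=0, giving Y=0. Observed 1.
Test 1: faults giving observed 1 are {G1 stuck-at-1, G6 stuck-at-1}.
Test 2 (a=0, b=0, c=0): fault-free G1=1, G2=1, G3=0, G4=0, G5=0, G6=0 → 0; observed 0. Eliminates G6 stuck-at-1.
Only G1 stuck-at-1 is consistent with every test.

G1 stuck-at-1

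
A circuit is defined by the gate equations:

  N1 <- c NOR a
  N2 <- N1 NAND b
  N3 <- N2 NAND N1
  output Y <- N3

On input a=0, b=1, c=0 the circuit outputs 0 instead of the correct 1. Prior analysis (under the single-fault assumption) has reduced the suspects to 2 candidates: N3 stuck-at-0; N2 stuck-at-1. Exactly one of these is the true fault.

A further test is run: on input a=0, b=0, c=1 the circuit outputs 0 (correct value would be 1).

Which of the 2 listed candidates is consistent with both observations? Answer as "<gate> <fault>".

Evaluate each candidate on input a=0, b=0, c=1:
  N3 stuck-at-0: N1=0, N2=1, N3=0 [stuck-at-0] → 0 — matches
  N2 stuck-at-1: N1=0, N2=1 [stuck-at-1], N3=1 → 1 — eliminated
Only N3 stuck-at-0 reproduces the observed 0.

N3 stuck-at-0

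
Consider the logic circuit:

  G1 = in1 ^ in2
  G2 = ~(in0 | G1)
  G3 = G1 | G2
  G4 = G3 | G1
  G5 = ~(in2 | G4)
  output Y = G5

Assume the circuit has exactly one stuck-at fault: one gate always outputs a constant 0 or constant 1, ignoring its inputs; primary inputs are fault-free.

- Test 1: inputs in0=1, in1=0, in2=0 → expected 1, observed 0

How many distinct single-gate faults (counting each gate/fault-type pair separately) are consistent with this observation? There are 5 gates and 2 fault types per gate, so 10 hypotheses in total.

5

Fault-free: G1=0, G2=0, G3=0, G4=0, G5=1 → 1. Observed 0.
  G1 stuck-at-0: output 1 ✗
  G1 stuck-at-1: output 0 ✓
  G2 stuck-at-0: output 1 ✗
  G2 stuck-at-1: output 0 ✓
  G3 stuck-at-0: output 1 ✗
  G3 stuck-at-1: output 0 ✓
  G4 stuck-at-0: output 1 ✗
  G4 stuck-at-1: output 0 ✓
  G5 stuck-at-0: output 0 ✓
  G5 stuck-at-1: output 1 ✗
Consistent faults: {G1 stuck-at-1, G2 stuck-at-1, G3 stuck-at-1, G4 stuck-at-1, G5 stuck-at-0} — 5 in all.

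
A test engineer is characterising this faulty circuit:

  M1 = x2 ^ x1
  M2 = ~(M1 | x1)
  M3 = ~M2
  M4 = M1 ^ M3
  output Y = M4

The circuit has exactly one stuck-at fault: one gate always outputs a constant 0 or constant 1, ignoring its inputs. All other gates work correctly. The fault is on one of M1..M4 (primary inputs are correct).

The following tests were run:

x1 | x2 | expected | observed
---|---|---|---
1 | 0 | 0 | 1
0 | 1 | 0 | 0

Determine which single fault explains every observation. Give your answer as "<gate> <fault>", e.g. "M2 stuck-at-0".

M1 stuck-at-0

Fault-free values for test 1 (x1=1, x2=0): M1=1, M2=0, M3=1, M4=0, giving Y=0. Observed 1.
Test 1: faults giving observed 1 are {M1 stuck-at-0, M2 stuck-at-1, M3 stuck-at-0, M4 stuck-at-1}.
Test 2 (x1=0, x2=1): fault-free M1=1, M2=0, M3=1, M4=0 → 0; observed 0. Eliminates M2 stuck-at-1, M3 stuck-at-0, M4 stuck-at-1.
Only M1 stuck-at-0 is consistent with every test.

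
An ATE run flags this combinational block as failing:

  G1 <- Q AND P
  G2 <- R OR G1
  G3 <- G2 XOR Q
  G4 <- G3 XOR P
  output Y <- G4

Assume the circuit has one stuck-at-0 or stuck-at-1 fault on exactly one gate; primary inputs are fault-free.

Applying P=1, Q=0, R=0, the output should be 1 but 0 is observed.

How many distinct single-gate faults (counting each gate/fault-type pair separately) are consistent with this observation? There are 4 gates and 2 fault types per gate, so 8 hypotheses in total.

4

Fault-free: G1=0, G2=0, G3=0, G4=1 → 1. Observed 0.
  G1 stuck-at-0: output 1 ✗
  G1 stuck-at-1: output 0 ✓
  G2 stuck-at-0: output 1 ✗
  G2 stuck-at-1: output 0 ✓
  G3 stuck-at-0: output 1 ✗
  G3 stuck-at-1: output 0 ✓
  G4 stuck-at-0: output 0 ✓
  G4 stuck-at-1: output 1 ✗
Consistent faults: {G1 stuck-at-1, G2 stuck-at-1, G3 stuck-at-1, G4 stuck-at-0} — 4 in all.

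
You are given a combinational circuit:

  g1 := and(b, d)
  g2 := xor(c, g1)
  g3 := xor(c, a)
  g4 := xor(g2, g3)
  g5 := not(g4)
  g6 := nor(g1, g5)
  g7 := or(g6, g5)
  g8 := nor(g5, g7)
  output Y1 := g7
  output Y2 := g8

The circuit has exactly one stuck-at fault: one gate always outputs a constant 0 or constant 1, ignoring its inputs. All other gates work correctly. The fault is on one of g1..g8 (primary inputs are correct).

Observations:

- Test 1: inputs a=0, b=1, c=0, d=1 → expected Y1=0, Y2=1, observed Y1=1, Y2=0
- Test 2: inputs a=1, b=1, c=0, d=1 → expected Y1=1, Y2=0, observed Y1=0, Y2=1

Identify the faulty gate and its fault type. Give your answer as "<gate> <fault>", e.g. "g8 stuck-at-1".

Fault-free values for test 1 (a=0, b=1, c=0, d=1): g1=1, g2=1, g3=0, g4=1, g5=0, g6=0, g7=0, g8=1, giving Y1=0, Y2=1. Observed Y1=1, Y2=0.
Test 1: faults giving observed Y1=1, Y2=0 are {g1 stuck-at-0, g2 stuck-at-0, g3 stuck-at-1, g4 stuck-at-0, g5 stuck-at-1, g6 stuck-at-1, g7 stuck-at-1}.
Test 2 (a=1, b=1, c=0, d=1): fault-free g1=1, g2=1, g3=1, g4=0, g5=1, g6=0, g7=1, g8=0 → Y1=1, Y2=0; observed Y1=0, Y2=1. Eliminates g1 stuck-at-0, g3 stuck-at-1, g4 stuck-at-0, g5 stuck-at-1, g6 stuck-at-1, g7 stuck-at-1.
Only g2 stuck-at-0 is consistent with every test.

g2 stuck-at-0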